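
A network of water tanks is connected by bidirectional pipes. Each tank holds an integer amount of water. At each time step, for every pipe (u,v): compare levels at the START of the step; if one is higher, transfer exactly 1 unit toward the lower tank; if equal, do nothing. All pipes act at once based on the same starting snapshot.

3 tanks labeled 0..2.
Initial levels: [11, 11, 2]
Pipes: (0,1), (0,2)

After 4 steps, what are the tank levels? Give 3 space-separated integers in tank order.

Answer: 9 9 6

Derivation:
Step 1: flows [0=1,0->2] -> levels [10 11 3]
Step 2: flows [1->0,0->2] -> levels [10 10 4]
Step 3: flows [0=1,0->2] -> levels [9 10 5]
Step 4: flows [1->0,0->2] -> levels [9 9 6]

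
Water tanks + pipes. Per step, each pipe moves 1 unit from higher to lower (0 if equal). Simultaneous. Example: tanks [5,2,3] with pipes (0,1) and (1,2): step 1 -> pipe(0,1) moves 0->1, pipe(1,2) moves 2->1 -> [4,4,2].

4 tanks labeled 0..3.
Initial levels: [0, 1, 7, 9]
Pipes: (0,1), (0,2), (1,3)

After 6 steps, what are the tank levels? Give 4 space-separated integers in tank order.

Step 1: flows [1->0,2->0,3->1] -> levels [2 1 6 8]
Step 2: flows [0->1,2->0,3->1] -> levels [2 3 5 7]
Step 3: flows [1->0,2->0,3->1] -> levels [4 3 4 6]
Step 4: flows [0->1,0=2,3->1] -> levels [3 5 4 5]
Step 5: flows [1->0,2->0,1=3] -> levels [5 4 3 5]
Step 6: flows [0->1,0->2,3->1] -> levels [3 6 4 4]

Answer: 3 6 4 4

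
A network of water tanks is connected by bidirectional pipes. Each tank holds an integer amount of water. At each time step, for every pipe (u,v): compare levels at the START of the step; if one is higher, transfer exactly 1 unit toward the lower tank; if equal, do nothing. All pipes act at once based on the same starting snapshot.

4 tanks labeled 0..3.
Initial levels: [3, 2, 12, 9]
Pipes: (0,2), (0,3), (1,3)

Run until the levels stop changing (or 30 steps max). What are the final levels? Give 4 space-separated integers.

Answer: 6 6 7 7

Derivation:
Step 1: flows [2->0,3->0,3->1] -> levels [5 3 11 7]
Step 2: flows [2->0,3->0,3->1] -> levels [7 4 10 5]
Step 3: flows [2->0,0->3,3->1] -> levels [7 5 9 5]
Step 4: flows [2->0,0->3,1=3] -> levels [7 5 8 6]
Step 5: flows [2->0,0->3,3->1] -> levels [7 6 7 6]
Step 6: flows [0=2,0->3,1=3] -> levels [6 6 7 7]
Step 7: flows [2->0,3->0,3->1] -> levels [8 7 6 5]
Step 8: flows [0->2,0->3,1->3] -> levels [6 6 7 7]
  -> period-2 cycle: step 8 state = step 6 state; never stabilizes
  -> state at step 30: (30-6) mod 2 = 0, same as step 6 -> [6 6 7 7]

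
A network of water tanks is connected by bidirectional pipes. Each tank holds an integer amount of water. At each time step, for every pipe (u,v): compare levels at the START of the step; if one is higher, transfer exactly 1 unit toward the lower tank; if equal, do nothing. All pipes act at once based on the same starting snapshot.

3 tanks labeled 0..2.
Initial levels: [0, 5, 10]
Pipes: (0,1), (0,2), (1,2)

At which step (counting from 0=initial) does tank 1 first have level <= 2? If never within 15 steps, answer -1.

Answer: -1

Derivation:
Step 1: flows [1->0,2->0,2->1] -> levels [2 5 8]
Step 2: flows [1->0,2->0,2->1] -> levels [4 5 6]
Step 3: flows [1->0,2->0,2->1] -> levels [6 5 4]
Step 4: flows [0->1,0->2,1->2] -> levels [4 5 6]
  -> period-2 cycle (repeats step 2); tank 1 never drops to <=2
Tank 1 never reaches <=2 within 15 steps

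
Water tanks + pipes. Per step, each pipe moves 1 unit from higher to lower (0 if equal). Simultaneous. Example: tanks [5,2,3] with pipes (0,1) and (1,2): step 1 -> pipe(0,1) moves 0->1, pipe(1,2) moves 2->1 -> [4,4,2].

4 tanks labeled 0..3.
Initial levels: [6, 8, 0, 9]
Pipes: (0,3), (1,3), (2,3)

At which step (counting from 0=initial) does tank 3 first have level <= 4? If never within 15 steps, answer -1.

Answer: 5

Derivation:
Step 1: flows [3->0,3->1,3->2] -> levels [7 9 1 6]
Step 2: flows [0->3,1->3,3->2] -> levels [6 8 2 7]
Step 3: flows [3->0,1->3,3->2] -> levels [7 7 3 6]
Step 4: flows [0->3,1->3,3->2] -> levels [6 6 4 7]
Step 5: flows [3->0,3->1,3->2] -> levels [7 7 5 4]
Tank 3 first reaches <=4 at step 5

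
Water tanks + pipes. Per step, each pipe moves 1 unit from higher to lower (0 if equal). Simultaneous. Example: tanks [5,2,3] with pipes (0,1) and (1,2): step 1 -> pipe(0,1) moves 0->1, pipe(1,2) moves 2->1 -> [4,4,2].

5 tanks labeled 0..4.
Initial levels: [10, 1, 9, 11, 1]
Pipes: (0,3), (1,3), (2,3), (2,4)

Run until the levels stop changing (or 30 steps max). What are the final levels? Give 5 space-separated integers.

Answer: 7 7 7 5 6

Derivation:
Step 1: flows [3->0,3->1,3->2,2->4] -> levels [11 2 9 8 2]
Step 2: flows [0->3,3->1,2->3,2->4] -> levels [10 3 7 9 3]
Step 3: flows [0->3,3->1,3->2,2->4] -> levels [9 4 7 8 4]
Step 4: flows [0->3,3->1,3->2,2->4] -> levels [8 5 7 7 5]
Step 5: flows [0->3,3->1,2=3,2->4] -> levels [7 6 6 7 6]
Step 6: flows [0=3,3->1,3->2,2=4] -> levels [7 7 7 5 6]
Step 7: flows [0->3,1->3,2->3,2->4] -> levels [6 6 5 8 7]
Step 8: flows [3->0,3->1,3->2,4->2] -> levels [7 7 7 5 6]
  -> period-2 cycle: step 8 state = step 6 state; never stabilizes
  -> state at step 30: (30-6) mod 2 = 0, same as step 6 -> [7 7 7 5 6]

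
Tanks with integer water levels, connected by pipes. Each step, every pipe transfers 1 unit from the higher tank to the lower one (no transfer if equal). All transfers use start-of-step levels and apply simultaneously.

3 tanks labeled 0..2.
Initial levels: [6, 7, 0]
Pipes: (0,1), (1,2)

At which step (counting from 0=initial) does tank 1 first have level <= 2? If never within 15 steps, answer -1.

Answer: -1

Derivation:
Step 1: flows [1->0,1->2] -> levels [7 5 1]
Step 2: flows [0->1,1->2] -> levels [6 5 2]
Step 3: flows [0->1,1->2] -> levels [5 5 3]
Step 4: flows [0=1,1->2] -> levels [5 4 4]
Step 5: flows [0->1,1=2] -> levels [4 5 4]
Step 6: flows [1->0,1->2] -> levels [5 3 5]
Step 7: flows [0->1,2->1] -> levels [4 5 4]
  -> period-2 cycle (repeats step 5); tank 1 never drops to <=2
Tank 1 never reaches <=2 within 15 steps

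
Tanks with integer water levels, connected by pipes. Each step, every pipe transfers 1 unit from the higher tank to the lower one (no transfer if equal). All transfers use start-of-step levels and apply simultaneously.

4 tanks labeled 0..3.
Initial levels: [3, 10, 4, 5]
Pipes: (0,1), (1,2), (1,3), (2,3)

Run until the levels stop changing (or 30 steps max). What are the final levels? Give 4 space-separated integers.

Step 1: flows [1->0,1->2,1->3,3->2] -> levels [4 7 6 5]
Step 2: flows [1->0,1->2,1->3,2->3] -> levels [5 4 6 7]
Step 3: flows [0->1,2->1,3->1,3->2] -> levels [4 7 6 5]
  -> period-2 cycle: step 3 state = step 1 state; never stabilizes
  -> state at step 30: (30-1) mod 2 = 1, same as step 2 -> [5 4 6 7]

Answer: 5 4 6 7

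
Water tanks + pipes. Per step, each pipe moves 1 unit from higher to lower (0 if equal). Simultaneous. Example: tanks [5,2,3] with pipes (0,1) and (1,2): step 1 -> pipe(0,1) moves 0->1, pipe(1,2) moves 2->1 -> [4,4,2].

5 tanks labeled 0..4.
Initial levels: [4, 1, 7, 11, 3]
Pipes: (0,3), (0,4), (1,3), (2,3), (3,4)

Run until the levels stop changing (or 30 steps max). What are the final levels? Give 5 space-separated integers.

Answer: 6 5 6 4 5

Derivation:
Step 1: flows [3->0,0->4,3->1,3->2,3->4] -> levels [4 2 8 7 5]
Step 2: flows [3->0,4->0,3->1,2->3,3->4] -> levels [6 3 7 5 5]
Step 3: flows [0->3,0->4,3->1,2->3,3=4] -> levels [4 4 6 6 6]
Step 4: flows [3->0,4->0,3->1,2=3,3=4] -> levels [6 5 6 4 5]
Step 5: flows [0->3,0->4,1->3,2->3,4->3] -> levels [4 4 5 8 5]
Step 6: flows [3->0,4->0,3->1,3->2,3->4] -> levels [6 5 6 4 5]
  -> period-2 cycle: step 6 state = step 4 state; never stabilizes
  -> state at step 30: (30-4) mod 2 = 0, same as step 4 -> [6 5 6 4 5]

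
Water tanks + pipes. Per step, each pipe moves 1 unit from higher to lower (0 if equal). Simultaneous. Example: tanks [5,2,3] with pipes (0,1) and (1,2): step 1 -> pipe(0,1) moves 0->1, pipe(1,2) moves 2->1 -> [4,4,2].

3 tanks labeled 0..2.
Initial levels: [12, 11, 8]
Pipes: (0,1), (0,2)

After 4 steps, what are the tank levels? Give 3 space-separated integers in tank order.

Answer: 9 11 11

Derivation:
Step 1: flows [0->1,0->2] -> levels [10 12 9]
Step 2: flows [1->0,0->2] -> levels [10 11 10]
Step 3: flows [1->0,0=2] -> levels [11 10 10]
Step 4: flows [0->1,0->2] -> levels [9 11 11]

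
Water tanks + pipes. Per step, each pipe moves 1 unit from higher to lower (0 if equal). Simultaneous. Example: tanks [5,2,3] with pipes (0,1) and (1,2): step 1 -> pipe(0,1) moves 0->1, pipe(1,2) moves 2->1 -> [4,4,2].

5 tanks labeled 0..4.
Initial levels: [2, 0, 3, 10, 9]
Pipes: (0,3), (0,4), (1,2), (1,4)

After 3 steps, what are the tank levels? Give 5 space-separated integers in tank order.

Answer: 6 3 3 7 5

Derivation:
Step 1: flows [3->0,4->0,2->1,4->1] -> levels [4 2 2 9 7]
Step 2: flows [3->0,4->0,1=2,4->1] -> levels [6 3 2 8 5]
Step 3: flows [3->0,0->4,1->2,4->1] -> levels [6 3 3 7 5]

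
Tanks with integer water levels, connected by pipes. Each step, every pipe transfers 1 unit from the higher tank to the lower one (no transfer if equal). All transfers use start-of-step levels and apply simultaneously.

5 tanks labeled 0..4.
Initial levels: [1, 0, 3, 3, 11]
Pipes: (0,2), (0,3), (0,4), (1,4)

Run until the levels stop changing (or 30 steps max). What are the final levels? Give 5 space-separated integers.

Step 1: flows [2->0,3->0,4->0,4->1] -> levels [4 1 2 2 9]
Step 2: flows [0->2,0->3,4->0,4->1] -> levels [3 2 3 3 7]
Step 3: flows [0=2,0=3,4->0,4->1] -> levels [4 3 3 3 5]
Step 4: flows [0->2,0->3,4->0,4->1] -> levels [3 4 4 4 3]
Step 5: flows [2->0,3->0,0=4,1->4] -> levels [5 3 3 3 4]
Step 6: flows [0->2,0->3,0->4,4->1] -> levels [2 4 4 4 4]
Step 7: flows [2->0,3->0,4->0,1=4] -> levels [5 4 3 3 3]
Step 8: flows [0->2,0->3,0->4,1->4] -> levels [2 3 4 4 5]
Step 9: flows [2->0,3->0,4->0,4->1] -> levels [5 4 3 3 3]
  -> period-2 cycle: step 9 state = step 7 state; never stabilizes
  -> state at step 30: (30-7) mod 2 = 1, same as step 8 -> [2 3 4 4 5]

Answer: 2 3 4 4 5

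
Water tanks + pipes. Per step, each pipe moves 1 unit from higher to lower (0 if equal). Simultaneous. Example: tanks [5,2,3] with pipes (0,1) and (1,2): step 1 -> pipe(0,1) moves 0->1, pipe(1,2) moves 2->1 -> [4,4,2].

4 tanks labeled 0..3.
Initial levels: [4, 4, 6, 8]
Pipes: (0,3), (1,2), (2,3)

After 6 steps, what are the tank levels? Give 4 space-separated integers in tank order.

Step 1: flows [3->0,2->1,3->2] -> levels [5 5 6 6]
Step 2: flows [3->0,2->1,2=3] -> levels [6 6 5 5]
Step 3: flows [0->3,1->2,2=3] -> levels [5 5 6 6]
  -> period-2 cycle: step 3 state = step 1 state
  -> state at step 6: (6-1) mod 2 = 1, same as step 2 -> [6 6 5 5]

Answer: 6 6 5 5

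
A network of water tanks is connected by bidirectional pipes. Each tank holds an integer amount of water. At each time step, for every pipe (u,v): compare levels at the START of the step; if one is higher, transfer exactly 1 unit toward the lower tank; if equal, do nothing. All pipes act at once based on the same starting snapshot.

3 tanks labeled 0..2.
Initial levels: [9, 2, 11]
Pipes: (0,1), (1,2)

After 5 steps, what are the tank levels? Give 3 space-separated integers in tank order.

Step 1: flows [0->1,2->1] -> levels [8 4 10]
Step 2: flows [0->1,2->1] -> levels [7 6 9]
Step 3: flows [0->1,2->1] -> levels [6 8 8]
Step 4: flows [1->0,1=2] -> levels [7 7 8]
Step 5: flows [0=1,2->1] -> levels [7 8 7]

Answer: 7 8 7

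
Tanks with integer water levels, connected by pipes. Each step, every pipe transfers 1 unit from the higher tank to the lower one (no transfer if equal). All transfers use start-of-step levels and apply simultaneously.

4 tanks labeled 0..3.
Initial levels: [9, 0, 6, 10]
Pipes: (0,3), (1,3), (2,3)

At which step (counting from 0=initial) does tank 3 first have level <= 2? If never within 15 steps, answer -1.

Step 1: flows [3->0,3->1,3->2] -> levels [10 1 7 7]
Step 2: flows [0->3,3->1,2=3] -> levels [9 2 7 7]
Step 3: flows [0->3,3->1,2=3] -> levels [8 3 7 7]
Step 4: flows [0->3,3->1,2=3] -> levels [7 4 7 7]
Step 5: flows [0=3,3->1,2=3] -> levels [7 5 7 6]
Step 6: flows [0->3,3->1,2->3] -> levels [6 6 6 7]
Step 7: flows [3->0,3->1,3->2] -> levels [7 7 7 4]
Step 8: flows [0->3,1->3,2->3] -> levels [6 6 6 7]
  -> period-2 cycle (repeats step 6); tank 3 never drops to <=2
Tank 3 never reaches <=2 within 15 steps

Answer: -1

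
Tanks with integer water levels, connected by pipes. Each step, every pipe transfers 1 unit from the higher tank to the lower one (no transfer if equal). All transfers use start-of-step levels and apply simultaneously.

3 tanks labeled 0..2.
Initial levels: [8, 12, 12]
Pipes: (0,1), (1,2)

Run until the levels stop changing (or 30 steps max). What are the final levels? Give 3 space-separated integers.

Answer: 10 12 10

Derivation:
Step 1: flows [1->0,1=2] -> levels [9 11 12]
Step 2: flows [1->0,2->1] -> levels [10 11 11]
Step 3: flows [1->0,1=2] -> levels [11 10 11]
Step 4: flows [0->1,2->1] -> levels [10 12 10]
Step 5: flows [1->0,1->2] -> levels [11 10 11]
  -> period-2 cycle: step 5 state = step 3 state; never stabilizes
  -> state at step 30: (30-3) mod 2 = 1, same as step 4 -> [10 12 10]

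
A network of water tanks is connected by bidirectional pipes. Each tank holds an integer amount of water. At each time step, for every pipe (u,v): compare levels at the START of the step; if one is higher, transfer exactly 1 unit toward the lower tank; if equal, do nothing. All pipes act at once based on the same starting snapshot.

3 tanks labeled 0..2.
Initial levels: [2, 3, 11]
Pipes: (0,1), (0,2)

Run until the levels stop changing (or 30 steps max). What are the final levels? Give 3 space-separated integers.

Step 1: flows [1->0,2->0] -> levels [4 2 10]
Step 2: flows [0->1,2->0] -> levels [4 3 9]
Step 3: flows [0->1,2->0] -> levels [4 4 8]
Step 4: flows [0=1,2->0] -> levels [5 4 7]
Step 5: flows [0->1,2->0] -> levels [5 5 6]
Step 6: flows [0=1,2->0] -> levels [6 5 5]
Step 7: flows [0->1,0->2] -> levels [4 6 6]
Step 8: flows [1->0,2->0] -> levels [6 5 5]
  -> period-2 cycle: step 8 state = step 6 state; never stabilizes
  -> state at step 30: (30-6) mod 2 = 0, same as step 6 -> [6 5 5]

Answer: 6 5 5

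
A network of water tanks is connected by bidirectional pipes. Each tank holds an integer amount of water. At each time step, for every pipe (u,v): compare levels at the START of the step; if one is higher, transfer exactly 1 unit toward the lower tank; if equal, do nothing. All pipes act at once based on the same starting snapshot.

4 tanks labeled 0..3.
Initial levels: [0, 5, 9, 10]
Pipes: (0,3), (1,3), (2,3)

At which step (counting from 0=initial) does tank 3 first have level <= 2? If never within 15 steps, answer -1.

Answer: -1

Derivation:
Step 1: flows [3->0,3->1,3->2] -> levels [1 6 10 7]
Step 2: flows [3->0,3->1,2->3] -> levels [2 7 9 6]
Step 3: flows [3->0,1->3,2->3] -> levels [3 6 8 7]
Step 4: flows [3->0,3->1,2->3] -> levels [4 7 7 6]
Step 5: flows [3->0,1->3,2->3] -> levels [5 6 6 7]
Step 6: flows [3->0,3->1,3->2] -> levels [6 7 7 4]
Step 7: flows [0->3,1->3,2->3] -> levels [5 6 6 7]
  -> period-2 cycle (repeats step 5); tank 3 never drops to <=2
Tank 3 never reaches <=2 within 15 steps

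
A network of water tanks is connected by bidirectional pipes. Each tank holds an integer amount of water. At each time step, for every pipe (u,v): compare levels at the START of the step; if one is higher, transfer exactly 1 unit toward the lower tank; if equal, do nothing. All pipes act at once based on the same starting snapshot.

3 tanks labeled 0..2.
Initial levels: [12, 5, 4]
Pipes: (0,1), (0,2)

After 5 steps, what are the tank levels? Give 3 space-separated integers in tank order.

Step 1: flows [0->1,0->2] -> levels [10 6 5]
Step 2: flows [0->1,0->2] -> levels [8 7 6]
Step 3: flows [0->1,0->2] -> levels [6 8 7]
Step 4: flows [1->0,2->0] -> levels [8 7 6]
  -> period-2 cycle: step 4 state = step 2 state
  -> state at step 5: (5-2) mod 2 = 1, same as step 3 -> [6 8 7]

Answer: 6 8 7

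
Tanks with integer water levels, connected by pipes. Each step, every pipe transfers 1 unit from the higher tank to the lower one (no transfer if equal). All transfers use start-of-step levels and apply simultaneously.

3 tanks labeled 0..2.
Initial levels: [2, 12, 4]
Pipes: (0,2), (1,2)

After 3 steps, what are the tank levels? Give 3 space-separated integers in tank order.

Step 1: flows [2->0,1->2] -> levels [3 11 4]
Step 2: flows [2->0,1->2] -> levels [4 10 4]
Step 3: flows [0=2,1->2] -> levels [4 9 5]

Answer: 4 9 5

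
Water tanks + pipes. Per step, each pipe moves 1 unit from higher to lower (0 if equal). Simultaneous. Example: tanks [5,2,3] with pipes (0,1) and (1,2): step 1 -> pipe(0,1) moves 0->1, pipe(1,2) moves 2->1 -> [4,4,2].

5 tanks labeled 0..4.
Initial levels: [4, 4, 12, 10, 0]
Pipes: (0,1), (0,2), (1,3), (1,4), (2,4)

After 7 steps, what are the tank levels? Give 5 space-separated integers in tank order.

Answer: 7 5 4 7 7

Derivation:
Step 1: flows [0=1,2->0,3->1,1->4,2->4] -> levels [5 4 10 9 2]
Step 2: flows [0->1,2->0,3->1,1->4,2->4] -> levels [5 5 8 8 4]
Step 3: flows [0=1,2->0,3->1,1->4,2->4] -> levels [6 5 6 7 6]
Step 4: flows [0->1,0=2,3->1,4->1,2=4] -> levels [5 8 6 6 5]
Step 5: flows [1->0,2->0,1->3,1->4,2->4] -> levels [7 5 4 7 7]
Step 6: flows [0->1,0->2,3->1,4->1,4->2] -> levels [5 8 6 6 5]
  -> period-2 cycle: step 6 state = step 4 state
  -> state at step 7: (7-4) mod 2 = 1, same as step 5 -> [7 5 4 7 7]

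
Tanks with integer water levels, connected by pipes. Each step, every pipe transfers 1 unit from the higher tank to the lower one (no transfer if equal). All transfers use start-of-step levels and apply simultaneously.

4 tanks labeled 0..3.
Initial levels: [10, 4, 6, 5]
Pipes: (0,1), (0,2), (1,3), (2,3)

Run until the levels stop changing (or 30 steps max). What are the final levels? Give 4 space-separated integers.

Answer: 8 5 5 7

Derivation:
Step 1: flows [0->1,0->2,3->1,2->3] -> levels [8 6 6 5]
Step 2: flows [0->1,0->2,1->3,2->3] -> levels [6 6 6 7]
Step 3: flows [0=1,0=2,3->1,3->2] -> levels [6 7 7 5]
Step 4: flows [1->0,2->0,1->3,2->3] -> levels [8 5 5 7]
Step 5: flows [0->1,0->2,3->1,3->2] -> levels [6 7 7 5]
  -> period-2 cycle: step 5 state = step 3 state; never stabilizes
  -> state at step 30: (30-3) mod 2 = 1, same as step 4 -> [8 5 5 7]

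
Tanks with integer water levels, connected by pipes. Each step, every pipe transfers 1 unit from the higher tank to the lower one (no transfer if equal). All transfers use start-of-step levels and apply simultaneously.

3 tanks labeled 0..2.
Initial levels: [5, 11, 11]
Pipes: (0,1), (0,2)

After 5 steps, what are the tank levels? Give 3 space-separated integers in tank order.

Step 1: flows [1->0,2->0] -> levels [7 10 10]
Step 2: flows [1->0,2->0] -> levels [9 9 9]
Step 3: flows [0=1,0=2] -> levels [9 9 9]
  -> stable; steps 4..5 unchanged -> [9 9 9]

Answer: 9 9 9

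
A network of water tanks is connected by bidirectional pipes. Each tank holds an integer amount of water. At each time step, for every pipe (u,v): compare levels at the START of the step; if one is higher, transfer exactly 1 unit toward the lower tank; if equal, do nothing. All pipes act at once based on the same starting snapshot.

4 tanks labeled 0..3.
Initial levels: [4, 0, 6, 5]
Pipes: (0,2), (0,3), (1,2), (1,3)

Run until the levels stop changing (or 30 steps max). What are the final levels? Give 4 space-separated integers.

Step 1: flows [2->0,3->0,2->1,3->1] -> levels [6 2 4 3]
Step 2: flows [0->2,0->3,2->1,3->1] -> levels [4 4 4 3]
Step 3: flows [0=2,0->3,1=2,1->3] -> levels [3 3 4 5]
Step 4: flows [2->0,3->0,2->1,3->1] -> levels [5 5 2 3]
Step 5: flows [0->2,0->3,1->2,1->3] -> levels [3 3 4 5]
  -> period-2 cycle: step 5 state = step 3 state; never stabilizes
  -> state at step 30: (30-3) mod 2 = 1, same as step 4 -> [5 5 2 3]

Answer: 5 5 2 3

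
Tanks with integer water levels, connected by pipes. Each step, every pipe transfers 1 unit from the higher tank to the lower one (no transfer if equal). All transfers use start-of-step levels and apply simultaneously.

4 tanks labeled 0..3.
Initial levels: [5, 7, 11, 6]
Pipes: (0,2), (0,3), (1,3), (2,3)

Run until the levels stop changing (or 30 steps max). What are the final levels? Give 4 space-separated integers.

Answer: 8 8 7 6

Derivation:
Step 1: flows [2->0,3->0,1->3,2->3] -> levels [7 6 9 7]
Step 2: flows [2->0,0=3,3->1,2->3] -> levels [8 7 7 7]
Step 3: flows [0->2,0->3,1=3,2=3] -> levels [6 7 8 8]
Step 4: flows [2->0,3->0,3->1,2=3] -> levels [8 8 7 6]
Step 5: flows [0->2,0->3,1->3,2->3] -> levels [6 7 7 9]
Step 6: flows [2->0,3->0,3->1,3->2] -> levels [8 8 7 6]
  -> period-2 cycle: step 6 state = step 4 state; never stabilizes
  -> state at step 30: (30-4) mod 2 = 0, same as step 4 -> [8 8 7 6]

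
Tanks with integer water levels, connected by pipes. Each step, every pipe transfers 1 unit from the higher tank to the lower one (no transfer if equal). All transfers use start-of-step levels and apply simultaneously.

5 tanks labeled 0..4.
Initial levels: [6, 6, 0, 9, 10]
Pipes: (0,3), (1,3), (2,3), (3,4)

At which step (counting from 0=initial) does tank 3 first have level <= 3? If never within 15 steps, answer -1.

Answer: -1

Derivation:
Step 1: flows [3->0,3->1,3->2,4->3] -> levels [7 7 1 7 9]
Step 2: flows [0=3,1=3,3->2,4->3] -> levels [7 7 2 7 8]
Step 3: flows [0=3,1=3,3->2,4->3] -> levels [7 7 3 7 7]
Step 4: flows [0=3,1=3,3->2,3=4] -> levels [7 7 4 6 7]
Step 5: flows [0->3,1->3,3->2,4->3] -> levels [6 6 5 8 6]
Step 6: flows [3->0,3->1,3->2,3->4] -> levels [7 7 6 4 7]
Step 7: flows [0->3,1->3,2->3,4->3] -> levels [6 6 5 8 6]
  -> period-2 cycle (repeats step 5); tank 3 never drops to <=3
Tank 3 never reaches <=3 within 15 steps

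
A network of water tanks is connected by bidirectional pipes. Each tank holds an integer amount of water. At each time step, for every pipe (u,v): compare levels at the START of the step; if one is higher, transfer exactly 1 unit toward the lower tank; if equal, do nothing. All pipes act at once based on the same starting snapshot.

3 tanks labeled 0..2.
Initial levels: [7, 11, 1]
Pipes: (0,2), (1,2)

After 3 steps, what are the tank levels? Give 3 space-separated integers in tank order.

Step 1: flows [0->2,1->2] -> levels [6 10 3]
Step 2: flows [0->2,1->2] -> levels [5 9 5]
Step 3: flows [0=2,1->2] -> levels [5 8 6]

Answer: 5 8 6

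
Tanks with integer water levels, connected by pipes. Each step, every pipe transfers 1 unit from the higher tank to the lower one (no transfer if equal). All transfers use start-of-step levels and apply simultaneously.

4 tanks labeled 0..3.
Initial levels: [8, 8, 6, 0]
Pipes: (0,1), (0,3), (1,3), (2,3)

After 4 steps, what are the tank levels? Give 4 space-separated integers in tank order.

Step 1: flows [0=1,0->3,1->3,2->3] -> levels [7 7 5 3]
Step 2: flows [0=1,0->3,1->3,2->3] -> levels [6 6 4 6]
Step 3: flows [0=1,0=3,1=3,3->2] -> levels [6 6 5 5]
Step 4: flows [0=1,0->3,1->3,2=3] -> levels [5 5 5 7]

Answer: 5 5 5 7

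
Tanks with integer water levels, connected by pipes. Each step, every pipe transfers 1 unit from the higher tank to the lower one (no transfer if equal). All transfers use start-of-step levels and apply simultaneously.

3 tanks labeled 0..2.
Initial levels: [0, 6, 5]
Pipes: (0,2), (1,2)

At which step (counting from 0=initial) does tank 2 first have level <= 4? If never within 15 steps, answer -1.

Answer: 2

Derivation:
Step 1: flows [2->0,1->2] -> levels [1 5 5]
Step 2: flows [2->0,1=2] -> levels [2 5 4]
Tank 2 first reaches <=4 at step 2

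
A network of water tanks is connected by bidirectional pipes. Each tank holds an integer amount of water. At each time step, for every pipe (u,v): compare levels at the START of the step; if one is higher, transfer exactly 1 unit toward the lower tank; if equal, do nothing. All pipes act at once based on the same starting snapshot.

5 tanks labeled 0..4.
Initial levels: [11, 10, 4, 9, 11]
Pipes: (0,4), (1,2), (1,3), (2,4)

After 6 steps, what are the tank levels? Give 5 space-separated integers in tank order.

Answer: 9 8 9 9 10

Derivation:
Step 1: flows [0=4,1->2,1->3,4->2] -> levels [11 8 6 10 10]
Step 2: flows [0->4,1->2,3->1,4->2] -> levels [10 8 8 9 10]
Step 3: flows [0=4,1=2,3->1,4->2] -> levels [10 9 9 8 9]
Step 4: flows [0->4,1=2,1->3,2=4] -> levels [9 8 9 9 10]
Step 5: flows [4->0,2->1,3->1,4->2] -> levels [10 10 9 8 8]
Step 6: flows [0->4,1->2,1->3,2->4] -> levels [9 8 9 9 10]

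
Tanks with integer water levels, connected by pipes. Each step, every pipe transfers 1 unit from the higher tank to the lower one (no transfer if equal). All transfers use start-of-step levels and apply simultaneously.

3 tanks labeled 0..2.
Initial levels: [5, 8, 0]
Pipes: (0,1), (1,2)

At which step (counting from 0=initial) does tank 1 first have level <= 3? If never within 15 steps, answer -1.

Answer: 6

Derivation:
Step 1: flows [1->0,1->2] -> levels [6 6 1]
Step 2: flows [0=1,1->2] -> levels [6 5 2]
Step 3: flows [0->1,1->2] -> levels [5 5 3]
Step 4: flows [0=1,1->2] -> levels [5 4 4]
Step 5: flows [0->1,1=2] -> levels [4 5 4]
Step 6: flows [1->0,1->2] -> levels [5 3 5]
Tank 1 first reaches <=3 at step 6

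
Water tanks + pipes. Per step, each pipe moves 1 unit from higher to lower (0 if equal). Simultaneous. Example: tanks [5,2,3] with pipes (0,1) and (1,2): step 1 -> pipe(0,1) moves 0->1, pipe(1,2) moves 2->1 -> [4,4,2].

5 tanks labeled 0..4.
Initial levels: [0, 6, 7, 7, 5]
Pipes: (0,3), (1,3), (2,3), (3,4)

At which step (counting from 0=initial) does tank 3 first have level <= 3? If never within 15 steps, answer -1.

Answer: 5

Derivation:
Step 1: flows [3->0,3->1,2=3,3->4] -> levels [1 7 7 4 6]
Step 2: flows [3->0,1->3,2->3,4->3] -> levels [2 6 6 6 5]
Step 3: flows [3->0,1=3,2=3,3->4] -> levels [3 6 6 4 6]
Step 4: flows [3->0,1->3,2->3,4->3] -> levels [4 5 5 6 5]
Step 5: flows [3->0,3->1,3->2,3->4] -> levels [5 6 6 2 6]
Tank 3 first reaches <=3 at step 5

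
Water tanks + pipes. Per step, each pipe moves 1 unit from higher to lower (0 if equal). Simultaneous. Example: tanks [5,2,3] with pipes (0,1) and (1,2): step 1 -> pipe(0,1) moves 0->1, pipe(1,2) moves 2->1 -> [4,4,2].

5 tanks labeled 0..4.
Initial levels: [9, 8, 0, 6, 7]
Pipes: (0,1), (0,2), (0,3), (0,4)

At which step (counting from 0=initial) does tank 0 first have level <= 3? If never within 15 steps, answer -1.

Step 1: flows [0->1,0->2,0->3,0->4] -> levels [5 9 1 7 8]
Step 2: flows [1->0,0->2,3->0,4->0] -> levels [7 8 2 6 7]
Step 3: flows [1->0,0->2,0->3,0=4] -> levels [6 7 3 7 7]
Step 4: flows [1->0,0->2,3->0,4->0] -> levels [8 6 4 6 6]
Step 5: flows [0->1,0->2,0->3,0->4] -> levels [4 7 5 7 7]
Step 6: flows [1->0,2->0,3->0,4->0] -> levels [8 6 4 6 6]
  -> period-2 cycle (repeats step 4); tank 0 never drops to <=3
Tank 0 never reaches <=3 within 15 steps

Answer: -1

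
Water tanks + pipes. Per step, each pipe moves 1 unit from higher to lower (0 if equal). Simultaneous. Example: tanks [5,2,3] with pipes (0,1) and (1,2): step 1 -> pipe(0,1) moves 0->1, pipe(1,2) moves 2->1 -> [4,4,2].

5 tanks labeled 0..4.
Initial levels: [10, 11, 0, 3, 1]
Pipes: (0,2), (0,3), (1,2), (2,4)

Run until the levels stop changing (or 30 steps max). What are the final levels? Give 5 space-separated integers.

Answer: 6 5 4 5 5

Derivation:
Step 1: flows [0->2,0->3,1->2,4->2] -> levels [8 10 3 4 0]
Step 2: flows [0->2,0->3,1->2,2->4] -> levels [6 9 4 5 1]
Step 3: flows [0->2,0->3,1->2,2->4] -> levels [4 8 5 6 2]
Step 4: flows [2->0,3->0,1->2,2->4] -> levels [6 7 4 5 3]
Step 5: flows [0->2,0->3,1->2,2->4] -> levels [4 6 5 6 4]
Step 6: flows [2->0,3->0,1->2,2->4] -> levels [6 5 4 5 5]
Step 7: flows [0->2,0->3,1->2,4->2] -> levels [4 4 7 6 4]
Step 8: flows [2->0,3->0,2->1,2->4] -> levels [6 5 4 5 5]
  -> period-2 cycle: step 8 state = step 6 state; never stabilizes
  -> state at step 30: (30-6) mod 2 = 0, same as step 6 -> [6 5 4 5 5]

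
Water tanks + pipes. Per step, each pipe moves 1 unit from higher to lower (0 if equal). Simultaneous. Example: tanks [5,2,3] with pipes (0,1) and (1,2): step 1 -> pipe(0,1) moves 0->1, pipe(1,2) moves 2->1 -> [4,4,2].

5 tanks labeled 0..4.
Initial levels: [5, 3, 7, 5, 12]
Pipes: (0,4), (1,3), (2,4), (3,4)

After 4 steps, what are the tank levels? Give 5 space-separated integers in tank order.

Step 1: flows [4->0,3->1,4->2,4->3] -> levels [6 4 8 5 9]
Step 2: flows [4->0,3->1,4->2,4->3] -> levels [7 5 9 5 6]
Step 3: flows [0->4,1=3,2->4,4->3] -> levels [6 5 8 6 7]
Step 4: flows [4->0,3->1,2->4,4->3] -> levels [7 6 7 6 6]

Answer: 7 6 7 6 6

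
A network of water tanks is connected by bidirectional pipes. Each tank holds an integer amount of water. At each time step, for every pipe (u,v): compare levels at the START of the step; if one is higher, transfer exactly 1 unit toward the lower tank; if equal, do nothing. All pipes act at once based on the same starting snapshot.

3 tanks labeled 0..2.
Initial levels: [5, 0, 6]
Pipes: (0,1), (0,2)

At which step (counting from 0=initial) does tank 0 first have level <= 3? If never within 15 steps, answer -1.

Step 1: flows [0->1,2->0] -> levels [5 1 5]
Step 2: flows [0->1,0=2] -> levels [4 2 5]
Step 3: flows [0->1,2->0] -> levels [4 3 4]
Step 4: flows [0->1,0=2] -> levels [3 4 4]
Tank 0 first reaches <=3 at step 4

Answer: 4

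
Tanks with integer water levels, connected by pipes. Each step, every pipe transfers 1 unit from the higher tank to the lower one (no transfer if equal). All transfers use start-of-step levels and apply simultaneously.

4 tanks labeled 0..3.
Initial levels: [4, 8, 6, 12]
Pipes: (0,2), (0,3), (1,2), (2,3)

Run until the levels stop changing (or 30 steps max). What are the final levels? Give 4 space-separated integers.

Answer: 8 8 6 8

Derivation:
Step 1: flows [2->0,3->0,1->2,3->2] -> levels [6 7 7 10]
Step 2: flows [2->0,3->0,1=2,3->2] -> levels [8 7 7 8]
Step 3: flows [0->2,0=3,1=2,3->2] -> levels [7 7 9 7]
Step 4: flows [2->0,0=3,2->1,2->3] -> levels [8 8 6 8]
Step 5: flows [0->2,0=3,1->2,3->2] -> levels [7 7 9 7]
  -> period-2 cycle: step 5 state = step 3 state; never stabilizes
  -> state at step 30: (30-3) mod 2 = 1, same as step 4 -> [8 8 6 8]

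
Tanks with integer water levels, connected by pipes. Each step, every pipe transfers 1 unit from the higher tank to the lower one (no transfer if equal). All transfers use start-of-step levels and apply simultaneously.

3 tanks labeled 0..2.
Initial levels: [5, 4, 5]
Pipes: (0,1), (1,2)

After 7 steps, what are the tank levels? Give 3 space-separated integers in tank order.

Answer: 4 6 4

Derivation:
Step 1: flows [0->1,2->1] -> levels [4 6 4]
Step 2: flows [1->0,1->2] -> levels [5 4 5]
  -> period-2 cycle: step 2 state = step 0 state
  -> state at step 7: (7-0) mod 2 = 1, same as step 1 -> [4 6 4]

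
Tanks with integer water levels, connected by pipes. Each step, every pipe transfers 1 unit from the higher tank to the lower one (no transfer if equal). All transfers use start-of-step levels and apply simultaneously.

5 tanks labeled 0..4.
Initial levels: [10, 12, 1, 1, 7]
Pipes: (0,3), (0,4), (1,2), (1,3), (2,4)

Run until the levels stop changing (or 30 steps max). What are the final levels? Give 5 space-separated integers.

Step 1: flows [0->3,0->4,1->2,1->3,4->2] -> levels [8 10 3 3 7]
Step 2: flows [0->3,0->4,1->2,1->3,4->2] -> levels [6 8 5 5 7]
Step 3: flows [0->3,4->0,1->2,1->3,4->2] -> levels [6 6 7 7 5]
Step 4: flows [3->0,0->4,2->1,3->1,2->4] -> levels [6 8 5 5 7]
  -> period-2 cycle: step 4 state = step 2 state; never stabilizes
  -> state at step 30: (30-2) mod 2 = 0, same as step 2 -> [6 8 5 5 7]

Answer: 6 8 5 5 7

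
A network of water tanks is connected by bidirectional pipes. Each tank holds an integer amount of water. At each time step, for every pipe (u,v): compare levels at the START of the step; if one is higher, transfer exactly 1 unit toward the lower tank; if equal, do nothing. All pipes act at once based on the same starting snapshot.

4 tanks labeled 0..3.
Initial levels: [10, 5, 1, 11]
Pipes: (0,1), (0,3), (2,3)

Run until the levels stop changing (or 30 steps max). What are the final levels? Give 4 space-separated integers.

Answer: 6 8 6 7

Derivation:
Step 1: flows [0->1,3->0,3->2] -> levels [10 6 2 9]
Step 2: flows [0->1,0->3,3->2] -> levels [8 7 3 9]
Step 3: flows [0->1,3->0,3->2] -> levels [8 8 4 7]
Step 4: flows [0=1,0->3,3->2] -> levels [7 8 5 7]
Step 5: flows [1->0,0=3,3->2] -> levels [8 7 6 6]
Step 6: flows [0->1,0->3,2=3] -> levels [6 8 6 7]
Step 7: flows [1->0,3->0,3->2] -> levels [8 7 7 5]
Step 8: flows [0->1,0->3,2->3] -> levels [6 8 6 7]
  -> period-2 cycle: step 8 state = step 6 state; never stabilizes
  -> state at step 30: (30-6) mod 2 = 0, same as step 6 -> [6 8 6 7]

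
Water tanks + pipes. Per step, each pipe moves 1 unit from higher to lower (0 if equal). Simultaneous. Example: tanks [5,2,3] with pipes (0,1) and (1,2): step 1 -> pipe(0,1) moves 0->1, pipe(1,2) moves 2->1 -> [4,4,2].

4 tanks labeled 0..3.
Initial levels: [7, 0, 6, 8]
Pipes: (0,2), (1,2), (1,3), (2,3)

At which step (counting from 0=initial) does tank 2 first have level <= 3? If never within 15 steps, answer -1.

Answer: -1

Derivation:
Step 1: flows [0->2,2->1,3->1,3->2] -> levels [6 2 7 6]
Step 2: flows [2->0,2->1,3->1,2->3] -> levels [7 4 4 6]
Step 3: flows [0->2,1=2,3->1,3->2] -> levels [6 5 6 4]
Step 4: flows [0=2,2->1,1->3,2->3] -> levels [6 5 4 6]
Step 5: flows [0->2,1->2,3->1,3->2] -> levels [5 5 7 4]
Step 6: flows [2->0,2->1,1->3,2->3] -> levels [6 5 4 6]
  -> period-2 cycle (repeats step 4); tank 2 never drops to <=3
Tank 2 never reaches <=3 within 15 steps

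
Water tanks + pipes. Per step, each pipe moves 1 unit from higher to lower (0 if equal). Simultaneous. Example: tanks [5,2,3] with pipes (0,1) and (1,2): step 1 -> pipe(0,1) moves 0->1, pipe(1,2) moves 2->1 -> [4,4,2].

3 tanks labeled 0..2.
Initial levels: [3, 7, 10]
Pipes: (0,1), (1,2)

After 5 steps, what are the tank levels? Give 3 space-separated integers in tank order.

Answer: 6 8 6

Derivation:
Step 1: flows [1->0,2->1] -> levels [4 7 9]
Step 2: flows [1->0,2->1] -> levels [5 7 8]
Step 3: flows [1->0,2->1] -> levels [6 7 7]
Step 4: flows [1->0,1=2] -> levels [7 6 7]
Step 5: flows [0->1,2->1] -> levels [6 8 6]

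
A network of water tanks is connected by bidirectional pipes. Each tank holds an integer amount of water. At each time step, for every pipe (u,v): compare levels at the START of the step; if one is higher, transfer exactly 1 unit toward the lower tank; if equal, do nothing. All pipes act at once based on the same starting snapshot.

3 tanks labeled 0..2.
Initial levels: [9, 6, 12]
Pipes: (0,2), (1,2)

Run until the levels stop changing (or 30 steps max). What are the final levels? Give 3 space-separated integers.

Answer: 9 9 9

Derivation:
Step 1: flows [2->0,2->1] -> levels [10 7 10]
Step 2: flows [0=2,2->1] -> levels [10 8 9]
Step 3: flows [0->2,2->1] -> levels [9 9 9]
Step 4: flows [0=2,1=2] -> levels [9 9 9]
  -> stable (no change)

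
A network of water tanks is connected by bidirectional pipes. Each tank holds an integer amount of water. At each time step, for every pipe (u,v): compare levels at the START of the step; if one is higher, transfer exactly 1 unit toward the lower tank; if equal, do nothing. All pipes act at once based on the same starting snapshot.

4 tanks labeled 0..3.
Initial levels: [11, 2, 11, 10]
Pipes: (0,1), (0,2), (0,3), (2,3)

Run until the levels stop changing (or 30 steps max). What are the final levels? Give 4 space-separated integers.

Answer: 10 8 8 8

Derivation:
Step 1: flows [0->1,0=2,0->3,2->3] -> levels [9 3 10 12]
Step 2: flows [0->1,2->0,3->0,3->2] -> levels [10 4 10 10]
Step 3: flows [0->1,0=2,0=3,2=3] -> levels [9 5 10 10]
Step 4: flows [0->1,2->0,3->0,2=3] -> levels [10 6 9 9]
Step 5: flows [0->1,0->2,0->3,2=3] -> levels [7 7 10 10]
Step 6: flows [0=1,2->0,3->0,2=3] -> levels [9 7 9 9]
Step 7: flows [0->1,0=2,0=3,2=3] -> levels [8 8 9 9]
Step 8: flows [0=1,2->0,3->0,2=3] -> levels [10 8 8 8]
Step 9: flows [0->1,0->2,0->3,2=3] -> levels [7 9 9 9]
Step 10: flows [1->0,2->0,3->0,2=3] -> levels [10 8 8 8]
  -> period-2 cycle: step 10 state = step 8 state; never stabilizes
  -> state at step 30: (30-8) mod 2 = 0, same as step 8 -> [10 8 8 8]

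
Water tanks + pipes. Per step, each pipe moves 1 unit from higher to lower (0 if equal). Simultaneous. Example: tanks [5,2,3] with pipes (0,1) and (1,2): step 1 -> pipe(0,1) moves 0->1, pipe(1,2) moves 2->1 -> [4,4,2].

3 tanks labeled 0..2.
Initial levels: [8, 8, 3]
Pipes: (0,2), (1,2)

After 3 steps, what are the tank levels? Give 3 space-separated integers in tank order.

Step 1: flows [0->2,1->2] -> levels [7 7 5]
Step 2: flows [0->2,1->2] -> levels [6 6 7]
Step 3: flows [2->0,2->1] -> levels [7 7 5]

Answer: 7 7 5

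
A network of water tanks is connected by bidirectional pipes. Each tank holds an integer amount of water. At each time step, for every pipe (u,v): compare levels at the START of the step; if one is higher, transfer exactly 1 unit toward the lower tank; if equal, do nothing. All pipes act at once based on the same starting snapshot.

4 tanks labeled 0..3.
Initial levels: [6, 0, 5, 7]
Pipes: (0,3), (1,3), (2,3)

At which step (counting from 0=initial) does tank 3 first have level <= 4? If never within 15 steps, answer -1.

Answer: 1

Derivation:
Step 1: flows [3->0,3->1,3->2] -> levels [7 1 6 4]
Tank 3 first reaches <=4 at step 1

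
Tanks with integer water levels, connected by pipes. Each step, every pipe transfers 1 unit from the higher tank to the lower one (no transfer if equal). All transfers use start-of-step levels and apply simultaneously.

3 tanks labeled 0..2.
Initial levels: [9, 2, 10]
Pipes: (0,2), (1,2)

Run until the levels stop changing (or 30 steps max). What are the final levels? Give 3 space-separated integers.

Step 1: flows [2->0,2->1] -> levels [10 3 8]
Step 2: flows [0->2,2->1] -> levels [9 4 8]
Step 3: flows [0->2,2->1] -> levels [8 5 8]
Step 4: flows [0=2,2->1] -> levels [8 6 7]
Step 5: flows [0->2,2->1] -> levels [7 7 7]
Step 6: flows [0=2,1=2] -> levels [7 7 7]
  -> stable (no change)

Answer: 7 7 7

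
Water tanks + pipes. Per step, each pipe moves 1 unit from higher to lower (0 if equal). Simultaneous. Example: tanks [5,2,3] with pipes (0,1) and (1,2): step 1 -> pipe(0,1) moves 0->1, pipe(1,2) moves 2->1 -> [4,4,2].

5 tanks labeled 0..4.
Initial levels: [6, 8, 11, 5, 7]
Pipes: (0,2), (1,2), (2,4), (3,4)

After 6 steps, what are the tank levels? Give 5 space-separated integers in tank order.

Answer: 8 8 6 7 8

Derivation:
Step 1: flows [2->0,2->1,2->4,4->3] -> levels [7 9 8 6 7]
Step 2: flows [2->0,1->2,2->4,4->3] -> levels [8 8 7 7 7]
Step 3: flows [0->2,1->2,2=4,3=4] -> levels [7 7 9 7 7]
Step 4: flows [2->0,2->1,2->4,3=4] -> levels [8 8 6 7 8]
Step 5: flows [0->2,1->2,4->2,4->3] -> levels [7 7 9 8 6]
Step 6: flows [2->0,2->1,2->4,3->4] -> levels [8 8 6 7 8]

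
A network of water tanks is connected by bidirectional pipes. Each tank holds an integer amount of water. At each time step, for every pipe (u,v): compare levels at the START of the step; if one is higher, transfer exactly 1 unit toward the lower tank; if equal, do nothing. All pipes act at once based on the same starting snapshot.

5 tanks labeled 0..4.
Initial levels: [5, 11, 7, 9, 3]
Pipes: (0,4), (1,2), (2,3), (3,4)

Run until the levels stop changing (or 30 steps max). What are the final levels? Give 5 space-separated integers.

Step 1: flows [0->4,1->2,3->2,3->4] -> levels [4 10 9 7 5]
Step 2: flows [4->0,1->2,2->3,3->4] -> levels [5 9 9 7 5]
Step 3: flows [0=4,1=2,2->3,3->4] -> levels [5 9 8 7 6]
Step 4: flows [4->0,1->2,2->3,3->4] -> levels [6 8 8 7 6]
Step 5: flows [0=4,1=2,2->3,3->4] -> levels [6 8 7 7 7]
Step 6: flows [4->0,1->2,2=3,3=4] -> levels [7 7 8 7 6]
Step 7: flows [0->4,2->1,2->3,3->4] -> levels [6 8 6 7 8]
Step 8: flows [4->0,1->2,3->2,4->3] -> levels [7 7 8 7 6]
  -> period-2 cycle: step 8 state = step 6 state; never stabilizes
  -> state at step 30: (30-6) mod 2 = 0, same as step 6 -> [7 7 8 7 6]

Answer: 7 7 8 7 6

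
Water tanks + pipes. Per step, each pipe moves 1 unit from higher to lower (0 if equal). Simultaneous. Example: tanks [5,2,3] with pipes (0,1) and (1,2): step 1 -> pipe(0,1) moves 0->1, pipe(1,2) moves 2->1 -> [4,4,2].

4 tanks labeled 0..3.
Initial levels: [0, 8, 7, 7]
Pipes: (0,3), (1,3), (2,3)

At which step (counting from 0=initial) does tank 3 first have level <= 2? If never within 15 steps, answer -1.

Step 1: flows [3->0,1->3,2=3] -> levels [1 7 7 7]
Step 2: flows [3->0,1=3,2=3] -> levels [2 7 7 6]
Step 3: flows [3->0,1->3,2->3] -> levels [3 6 6 7]
Step 4: flows [3->0,3->1,3->2] -> levels [4 7 7 4]
Step 5: flows [0=3,1->3,2->3] -> levels [4 6 6 6]
Step 6: flows [3->0,1=3,2=3] -> levels [5 6 6 5]
Step 7: flows [0=3,1->3,2->3] -> levels [5 5 5 7]
Step 8: flows [3->0,3->1,3->2] -> levels [6 6 6 4]
Step 9: flows [0->3,1->3,2->3] -> levels [5 5 5 7]
  -> period-2 cycle (repeats step 7); tank 3 never drops to <=2
Tank 3 never reaches <=2 within 15 steps

Answer: -1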